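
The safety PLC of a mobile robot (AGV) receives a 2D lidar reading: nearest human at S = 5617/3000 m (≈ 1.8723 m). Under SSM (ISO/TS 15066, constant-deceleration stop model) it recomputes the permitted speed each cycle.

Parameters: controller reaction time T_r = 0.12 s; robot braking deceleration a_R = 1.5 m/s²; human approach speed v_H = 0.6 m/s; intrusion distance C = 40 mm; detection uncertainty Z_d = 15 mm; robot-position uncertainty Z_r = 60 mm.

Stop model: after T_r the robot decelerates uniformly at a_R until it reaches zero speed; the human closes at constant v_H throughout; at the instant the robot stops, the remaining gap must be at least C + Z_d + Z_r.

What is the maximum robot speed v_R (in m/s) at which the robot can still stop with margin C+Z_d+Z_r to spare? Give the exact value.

v_R_max = 8/5 m/s = 1.6000 m/s

at the boundary: (1/3)·v² + (13/25)·v + (-632/375) = 0
  disc = (13/25)² − 4·(1/3)·(-632/375) = 14161/5625 ; √disc = 119/75
  v_R = (−(13/25) + 119/75) / (2·(1/3)) = 8/5 m/s
check:
stop time T_s = (8/5)/(3/2) = 1.0667 s
robot covers v_R·T_r = 1.6000·0.1200 = 0.1920 m before braking
robot under decel: 1.6000²/(2·1.5000) = 0.8533 m
human closes 0.6000·1.1867 = 0.7120 m
C+Z_d+Z_r = 0.0400+0.0150+0.0600 = 0.1150 m
sum ≈ 0.1920+0.8533+0.7120+0.1150 ≈ 1.8723 m = S ✓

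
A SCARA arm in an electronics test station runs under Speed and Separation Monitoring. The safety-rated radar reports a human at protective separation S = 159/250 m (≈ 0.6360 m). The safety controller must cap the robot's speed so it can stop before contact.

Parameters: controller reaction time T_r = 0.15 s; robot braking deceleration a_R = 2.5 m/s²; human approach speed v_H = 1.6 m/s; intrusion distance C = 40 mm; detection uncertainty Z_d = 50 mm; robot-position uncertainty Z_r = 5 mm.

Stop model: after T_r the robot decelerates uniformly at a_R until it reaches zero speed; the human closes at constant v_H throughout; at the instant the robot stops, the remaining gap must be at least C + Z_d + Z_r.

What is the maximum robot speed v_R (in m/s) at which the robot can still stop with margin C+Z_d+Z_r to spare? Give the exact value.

v_R_max = 7/20 m/s = 0.3500 m/s

collect terms ⇒ (1/5)·v_R² + (79/100)·v_R + (-301/1000) = 0
  disc = (79/100)² − 4·(1/5)·(-301/1000) = 8649/10000 ; √disc = 93/100
  v_R = (−(79/100) + 93/100) / (2·(1/5)) = 7/20 m/s
check:
braking lasts T_s = (7/20)/(5/2) = 0.1400 s
reaction-phase robot travel = 0.3500·0.1500 = 0.0525 m
robot covers 0.3500·0.1400 − ½·2.5000·0.1400² = 0.0245 m while stopping
human closes 1.6000·0.2900 = 0.4640 m
C+Z_d+Z_r = 0.0400+0.0500+0.0050 = 0.0950 m
sum ≈ 0.0525+0.0245+0.4640+0.0950 ≈ 0.6360 m = S ✓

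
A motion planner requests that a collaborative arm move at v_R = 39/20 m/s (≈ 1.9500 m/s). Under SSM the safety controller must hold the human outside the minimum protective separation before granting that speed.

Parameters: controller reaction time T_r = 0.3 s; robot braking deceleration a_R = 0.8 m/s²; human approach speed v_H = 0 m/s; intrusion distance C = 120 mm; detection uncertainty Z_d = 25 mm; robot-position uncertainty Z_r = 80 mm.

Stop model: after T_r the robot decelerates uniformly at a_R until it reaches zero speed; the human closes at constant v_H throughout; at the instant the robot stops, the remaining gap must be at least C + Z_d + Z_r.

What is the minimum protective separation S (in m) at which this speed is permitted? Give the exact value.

braking lasts T_s = (39/20)/(4/5) = 2.4375 s
robot in T_r: 1.9500·0.3000 = 0.5850 m
robot covers 1.9500·2.4375 − ½·0.8000·2.4375² = 2.3766 m while stopping
person approaches 0.0000·(0.3000+2.4375) = 0.0000 m
C+Z_d+Z_r = 0.1200+0.0250+0.0800 = 0.2250 m
S_min ≈ 0.5850+2.3766+0.0000+0.2250  ⇒  S_min = 10197/3200 m

S_min = 10197/3200 m = 3.1866 m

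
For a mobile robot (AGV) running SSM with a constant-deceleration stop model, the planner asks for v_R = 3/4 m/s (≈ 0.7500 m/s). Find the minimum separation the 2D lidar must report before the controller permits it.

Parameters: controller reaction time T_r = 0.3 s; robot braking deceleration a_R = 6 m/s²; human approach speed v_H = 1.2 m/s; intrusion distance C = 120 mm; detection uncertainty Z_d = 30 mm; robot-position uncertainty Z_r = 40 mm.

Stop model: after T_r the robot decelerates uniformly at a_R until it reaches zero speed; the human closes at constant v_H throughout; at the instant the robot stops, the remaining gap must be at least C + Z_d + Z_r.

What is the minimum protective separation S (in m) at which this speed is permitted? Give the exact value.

S_min = 311/320 m = 0.9719 m

stop time T_s = (3/4)/6 = 0.1250 s
robot in T_r: 0.7500·0.3000 = 0.2250 m
robot under decel: 0.7500²/(2·6.0000) = 0.0469 m
human closes 1.2000·0.4250 = 0.5100 m
C+Z_d+Z_r = 0.1200+0.0300+0.0400 = 0.1900 m
S_min ≈ 0.2250+0.0469+0.5100+0.1900  ⇒  S_min = 311/320 m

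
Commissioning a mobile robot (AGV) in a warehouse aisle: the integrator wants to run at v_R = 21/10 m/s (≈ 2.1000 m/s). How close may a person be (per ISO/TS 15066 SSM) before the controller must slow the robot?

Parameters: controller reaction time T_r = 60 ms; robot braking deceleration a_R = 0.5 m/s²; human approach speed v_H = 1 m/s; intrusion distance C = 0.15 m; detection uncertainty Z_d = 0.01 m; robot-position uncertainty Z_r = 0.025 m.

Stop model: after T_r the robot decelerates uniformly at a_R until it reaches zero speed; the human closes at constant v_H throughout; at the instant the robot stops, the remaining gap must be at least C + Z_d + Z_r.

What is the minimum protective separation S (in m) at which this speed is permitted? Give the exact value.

stop time T_s = (21/10)/(1/2) = 4.2000 s
robot in T_r: 2.1000·0.0600 = 0.1260 m
braking distance = 2.1000²/(2·0.5000) = 4.4100 m
human over T_r+T_s: 1.0000·(0.0600+4.2000) = 4.2600 m
residual clearance needed = 0.1500+0.0100+0.0250 = 0.1850 m
S_min ≈ 0.1260+4.4100+4.2600+0.1850  ⇒  S_min = 8981/1000 m

S_min = 8981/1000 m = 8.9810 m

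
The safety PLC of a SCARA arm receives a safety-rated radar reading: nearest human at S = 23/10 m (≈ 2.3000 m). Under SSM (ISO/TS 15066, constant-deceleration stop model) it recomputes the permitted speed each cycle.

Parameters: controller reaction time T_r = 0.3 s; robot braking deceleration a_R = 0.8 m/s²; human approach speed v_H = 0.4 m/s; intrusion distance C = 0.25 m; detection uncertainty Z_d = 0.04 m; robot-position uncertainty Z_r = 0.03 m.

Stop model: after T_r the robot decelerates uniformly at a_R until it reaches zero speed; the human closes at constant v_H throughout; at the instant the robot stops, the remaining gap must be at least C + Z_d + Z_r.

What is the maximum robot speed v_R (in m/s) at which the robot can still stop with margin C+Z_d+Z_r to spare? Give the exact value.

v_R_max = 6/5 m/s = 1.2000 m/s

collect terms ⇒ (5/8)·v_R² + (4/5)·v_R + (-93/50) = 0
  disc = (4/5)² − 4·(5/8)·(-93/50) = 529/100 ; √disc = 23/10
  v_R = (−(4/5) + 23/10) / (2·(5/8)) = 6/5 m/s
check:
T_s = v_R/a_R = (6/5)/(4/5) = 1.5000 s
robot in T_r: 1.2000·0.3000 = 0.3600 m
braking distance = 1.2000²/(2·0.8000) = 0.9000 m
person approaches 0.4000·(0.3000+1.5000) = 0.7200 m
margins: 0.2500+0.0400+0.0300 = 0.3200 m
sum ≈ 0.3600+0.9000+0.7200+0.3200 ≈ 2.3000 m = S ✓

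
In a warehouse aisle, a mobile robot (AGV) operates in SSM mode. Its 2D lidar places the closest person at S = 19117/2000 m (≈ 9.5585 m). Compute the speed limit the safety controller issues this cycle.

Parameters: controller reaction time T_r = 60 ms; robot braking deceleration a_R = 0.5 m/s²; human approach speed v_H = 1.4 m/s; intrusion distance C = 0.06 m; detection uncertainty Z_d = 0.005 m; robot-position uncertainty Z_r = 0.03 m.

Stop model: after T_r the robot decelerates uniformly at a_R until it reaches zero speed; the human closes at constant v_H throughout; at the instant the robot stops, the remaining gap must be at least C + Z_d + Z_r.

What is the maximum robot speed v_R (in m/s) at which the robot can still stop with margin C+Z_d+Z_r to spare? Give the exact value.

at the boundary: (1)·v² + (143/50)·v + (-18759/2000) = 0
  disc = (143/50)² − 4·(1)·(-18759/2000) = 28561/625 ; √disc = 169/25
  v_R = (−(143/50) + 169/25) / (2·(1)) = 39/20 m/s
check:
braking lasts T_s = (39/20)/(1/2) = 3.9000 s
robot covers v_R·T_r = 1.9500·0.0600 = 0.1170 m before braking
braking distance = 1.9500²/(2·0.5000) = 3.8025 m
human closes 1.4000·3.9600 = 5.5440 m
margins: 0.0600+0.0050+0.0300 = 0.0950 m
sum ≈ 0.1170+3.8025+5.5440+0.0950 ≈ 9.5585 m = S ✓

v_R_max = 39/20 m/s = 1.9500 m/s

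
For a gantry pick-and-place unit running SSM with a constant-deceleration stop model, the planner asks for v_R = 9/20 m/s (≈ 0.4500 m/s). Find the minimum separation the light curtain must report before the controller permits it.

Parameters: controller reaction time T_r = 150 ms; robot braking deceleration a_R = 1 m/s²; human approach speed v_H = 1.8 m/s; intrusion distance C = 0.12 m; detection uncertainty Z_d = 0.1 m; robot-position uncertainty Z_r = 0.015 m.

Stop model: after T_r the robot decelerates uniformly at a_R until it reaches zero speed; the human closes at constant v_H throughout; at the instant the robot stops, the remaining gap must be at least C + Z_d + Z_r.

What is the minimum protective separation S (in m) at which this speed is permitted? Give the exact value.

S_min = 1187/800 m = 1.4837 m

braking lasts T_s = (9/20)/1 = 0.4500 s
reaction-phase robot travel = 0.4500·0.1500 = 0.0675 m
robot under decel: 0.4500²/(2·1.0000) = 0.1013 m
human over T_r+T_s: 1.8000·(0.1500+0.4500) = 1.0800 m
margins: 0.1200+0.1000+0.0150 = 0.2350 m
S_min ≈ 0.0675+0.1013+1.0800+0.2350  ⇒  S_min = 1187/800 m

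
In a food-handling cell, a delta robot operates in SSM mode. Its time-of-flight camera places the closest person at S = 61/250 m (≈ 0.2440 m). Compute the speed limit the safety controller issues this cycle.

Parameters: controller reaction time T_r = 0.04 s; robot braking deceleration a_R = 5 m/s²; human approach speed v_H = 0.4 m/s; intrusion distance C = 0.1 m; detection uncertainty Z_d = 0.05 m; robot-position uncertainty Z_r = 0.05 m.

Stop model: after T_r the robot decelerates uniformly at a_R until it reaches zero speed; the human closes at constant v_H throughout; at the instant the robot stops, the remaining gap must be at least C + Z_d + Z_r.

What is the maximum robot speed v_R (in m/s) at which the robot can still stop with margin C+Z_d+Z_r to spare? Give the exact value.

v_R_max = 1/5 m/s = 0.2000 m/s

collect terms ⇒ (1/10)·v_R² + (3/25)·v_R + (-7/250) = 0
  disc = (3/25)² − 4·(1/10)·(-7/250) = 16/625 ; √disc = 4/25
  v_R = (−(3/25) + 4/25) / (2·(1/10)) = 1/5 m/s
check:
braking lasts T_s = (1/5)/5 = 0.0400 s
reaction-phase robot travel = 0.2000·0.0400 = 0.0080 m
robot covers 0.2000·0.0400 − ½·5.0000·0.0400² = 0.0040 m while stopping
human closes 0.4000·0.0800 = 0.0320 m
margins: 0.1000+0.0500+0.0500 = 0.2000 m
sum ≈ 0.0080+0.0040+0.0320+0.2000 ≈ 0.2440 m = S ✓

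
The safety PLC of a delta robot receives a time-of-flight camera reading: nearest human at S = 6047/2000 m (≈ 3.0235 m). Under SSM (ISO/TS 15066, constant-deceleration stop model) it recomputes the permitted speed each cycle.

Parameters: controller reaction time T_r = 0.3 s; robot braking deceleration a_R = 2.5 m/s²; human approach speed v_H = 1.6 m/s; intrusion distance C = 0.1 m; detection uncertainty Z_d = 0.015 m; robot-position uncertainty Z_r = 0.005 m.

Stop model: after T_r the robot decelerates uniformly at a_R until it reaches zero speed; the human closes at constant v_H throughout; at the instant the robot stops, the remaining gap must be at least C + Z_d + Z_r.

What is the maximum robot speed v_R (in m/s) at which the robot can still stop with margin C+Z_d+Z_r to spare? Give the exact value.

at the boundary: (1/5)·v² + (47/50)·v + (-4847/2000) = 0
  disc = (47/50)² − 4·(1/5)·(-4847/2000) = 1764/625 ; √disc = 42/25
  v_R = (−(47/50) + 42/25) / (2·(1/5)) = 37/20 m/s
check:
T_s = v_R/a_R = (37/20)/(5/2) = 0.7400 s
reaction-phase robot travel = 1.8500·0.3000 = 0.5550 m
braking distance = 1.8500²/(2·2.5000) = 0.6845 m
person approaches 1.6000·(0.3000+0.7400) = 1.6640 m
residual clearance needed = 0.1000+0.0150+0.0050 = 0.1200 m
sum ≈ 0.5550+0.6845+1.6640+0.1200 ≈ 3.0235 m = S ✓

v_R_max = 37/20 m/s = 1.8500 m/s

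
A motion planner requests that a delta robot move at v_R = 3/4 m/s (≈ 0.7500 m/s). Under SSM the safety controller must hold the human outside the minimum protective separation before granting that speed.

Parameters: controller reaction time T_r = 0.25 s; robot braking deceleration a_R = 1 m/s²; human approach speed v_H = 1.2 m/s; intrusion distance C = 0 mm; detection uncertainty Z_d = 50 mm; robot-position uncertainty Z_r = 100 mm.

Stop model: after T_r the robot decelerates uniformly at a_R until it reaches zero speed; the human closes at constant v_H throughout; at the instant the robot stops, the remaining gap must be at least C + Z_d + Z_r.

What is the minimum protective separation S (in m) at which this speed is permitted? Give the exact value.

S_min = 291/160 m = 1.8188 m

braking lasts T_s = (3/4)/1 = 0.7500 s
robot covers v_R·T_r = 0.7500·0.2500 = 0.1875 m before braking
robot covers 0.7500·0.7500 − ½·1.0000·0.7500² = 0.2812 m while stopping
person approaches 1.2000·(0.2500+0.7500) = 1.2000 m
C+Z_d+Z_r = 0.0000+0.0500+0.1000 = 0.1500 m
S_min ≈ 0.1875+0.2812+1.2000+0.1500  ⇒  S_min = 291/160 m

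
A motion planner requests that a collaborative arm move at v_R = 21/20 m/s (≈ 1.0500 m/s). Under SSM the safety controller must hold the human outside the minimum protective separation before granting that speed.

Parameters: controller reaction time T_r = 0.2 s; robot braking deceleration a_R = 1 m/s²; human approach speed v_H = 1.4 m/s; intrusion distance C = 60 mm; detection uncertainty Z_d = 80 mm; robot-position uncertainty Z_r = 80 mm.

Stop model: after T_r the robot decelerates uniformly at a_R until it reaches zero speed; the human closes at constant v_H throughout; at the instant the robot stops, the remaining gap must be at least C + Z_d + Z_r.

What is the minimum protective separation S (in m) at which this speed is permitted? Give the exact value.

T_s = v_R/a_R = (21/20)/1 = 1.0500 s
robot covers v_R·T_r = 1.0500·0.2000 = 0.2100 m before braking
braking distance = 1.0500²/(2·1.0000) = 0.5513 m
human over T_r+T_s: 1.4000·(0.2000+1.0500) = 1.7500 m
margins: 0.0600+0.0800+0.0800 = 0.2200 m
S_min ≈ 0.2100+0.5513+1.7500+0.2200  ⇒  S_min = 437/160 m

S_min = 437/160 m = 2.7313 m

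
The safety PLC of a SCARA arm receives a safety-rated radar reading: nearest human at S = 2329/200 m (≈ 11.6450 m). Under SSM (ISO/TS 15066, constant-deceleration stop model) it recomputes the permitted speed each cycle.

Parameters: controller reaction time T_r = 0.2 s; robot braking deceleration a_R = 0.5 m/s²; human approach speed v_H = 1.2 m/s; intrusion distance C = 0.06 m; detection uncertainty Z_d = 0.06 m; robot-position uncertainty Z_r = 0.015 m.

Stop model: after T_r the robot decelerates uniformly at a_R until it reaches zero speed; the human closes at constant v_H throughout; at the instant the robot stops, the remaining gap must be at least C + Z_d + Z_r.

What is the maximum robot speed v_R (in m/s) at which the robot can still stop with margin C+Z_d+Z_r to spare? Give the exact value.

v_R_max = 23/10 m/s = 2.3000 m/s

at the boundary: (1)·v² + (13/5)·v + (-1127/100) = 0
  disc = (13/5)² − 4·(1)·(-1127/100) = 1296/25 ; √disc = 36/5
  v_R = (−(13/5) + 36/5) / (2·(1)) = 23/10 m/s
check:
braking lasts T_s = (23/10)/(1/2) = 4.6000 s
robot in T_r: 2.3000·0.2000 = 0.4600 m
robot covers 2.3000·4.6000 − ½·0.5000·4.6000² = 5.2900 m while stopping
person approaches 1.2000·(0.2000+4.6000) = 5.7600 m
C+Z_d+Z_r = 0.0600+0.0600+0.0150 = 0.1350 m
sum ≈ 0.4600+5.2900+5.7600+0.1350 ≈ 11.6450 m = S ✓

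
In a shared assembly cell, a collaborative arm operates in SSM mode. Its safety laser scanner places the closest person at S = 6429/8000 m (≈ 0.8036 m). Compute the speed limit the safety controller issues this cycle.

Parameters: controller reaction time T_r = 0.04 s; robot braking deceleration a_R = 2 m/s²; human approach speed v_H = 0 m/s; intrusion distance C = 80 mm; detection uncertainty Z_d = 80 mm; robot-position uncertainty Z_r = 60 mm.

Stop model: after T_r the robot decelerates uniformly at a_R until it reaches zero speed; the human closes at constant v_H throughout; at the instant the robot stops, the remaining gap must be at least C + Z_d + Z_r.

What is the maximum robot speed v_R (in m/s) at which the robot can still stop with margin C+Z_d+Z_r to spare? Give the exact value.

v_R_max = 29/20 m/s = 1.4500 m/s

quadratic (1/4)·v² + (1/25)·v + (-4669/8000) = 0
  disc = (1/25)² − 4·(1/4)·(-4669/8000) = 23409/40000 ; √disc = 153/200
  v_R = (−(1/25) + 153/200) / (2·(1/4)) = 29/20 m/s
check:
T_s = v_R/a_R = (29/20)/2 = 0.7250 s
robot in T_r: 1.4500·0.0400 = 0.0580 m
robot covers 1.4500·0.7250 − ½·2.0000·0.7250² = 0.5256 m while stopping
human over T_r+T_s: 0.0000·(0.0400+0.7250) = 0.0000 m
residual clearance needed = 0.0800+0.0800+0.0600 = 0.2200 m
sum ≈ 0.0580+0.5256+0.0000+0.2200 ≈ 0.8036 m = S ✓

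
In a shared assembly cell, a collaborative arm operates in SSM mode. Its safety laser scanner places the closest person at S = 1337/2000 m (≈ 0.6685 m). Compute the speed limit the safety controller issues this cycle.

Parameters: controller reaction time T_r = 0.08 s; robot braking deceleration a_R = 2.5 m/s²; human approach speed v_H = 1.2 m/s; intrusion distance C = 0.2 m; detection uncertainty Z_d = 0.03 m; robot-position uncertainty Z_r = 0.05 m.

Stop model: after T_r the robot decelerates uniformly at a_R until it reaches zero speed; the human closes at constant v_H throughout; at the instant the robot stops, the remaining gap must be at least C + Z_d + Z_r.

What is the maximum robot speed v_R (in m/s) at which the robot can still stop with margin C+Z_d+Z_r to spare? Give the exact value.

collect terms ⇒ (1/5)·v_R² + (14/25)·v_R + (-117/400) = 0
  disc = (14/25)² − 4·(1/5)·(-117/400) = 1369/2500 ; √disc = 37/50
  v_R = (−(14/25) + 37/50) / (2·(1/5)) = 9/20 m/s
check:
stop time T_s = (9/20)/(5/2) = 0.1800 s
reaction-phase robot travel = 0.4500·0.0800 = 0.0360 m
braking distance = 0.4500²/(2·2.5000) = 0.0405 m
human closes 1.2000·0.2600 = 0.3120 m
residual clearance needed = 0.2000+0.0300+0.0500 = 0.2800 m
sum ≈ 0.0360+0.0405+0.3120+0.2800 ≈ 0.6685 m = S ✓

v_R_max = 9/20 m/s = 0.4500 m/s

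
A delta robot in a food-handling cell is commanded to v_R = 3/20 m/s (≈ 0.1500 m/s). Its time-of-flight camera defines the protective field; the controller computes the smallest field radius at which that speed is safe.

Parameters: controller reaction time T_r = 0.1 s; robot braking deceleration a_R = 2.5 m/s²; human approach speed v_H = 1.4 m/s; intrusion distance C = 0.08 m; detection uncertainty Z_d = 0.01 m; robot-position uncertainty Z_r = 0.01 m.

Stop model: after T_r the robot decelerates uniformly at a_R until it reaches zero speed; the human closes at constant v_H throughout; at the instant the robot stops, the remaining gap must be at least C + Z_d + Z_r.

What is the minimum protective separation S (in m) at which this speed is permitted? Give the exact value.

S_min = 687/2000 m = 0.3435 m

stop time T_s = (3/20)/(5/2) = 0.0600 s
robot covers v_R·T_r = 0.1500·0.1000 = 0.0150 m before braking
robot under decel: 0.1500²/(2·2.5000) = 0.0045 m
human over T_r+T_s: 1.4000·(0.1000+0.0600) = 0.2240 m
C+Z_d+Z_r = 0.0800+0.0100+0.0100 = 0.1000 m
S_min ≈ 0.0150+0.0045+0.2240+0.1000  ⇒  S_min = 687/2000 m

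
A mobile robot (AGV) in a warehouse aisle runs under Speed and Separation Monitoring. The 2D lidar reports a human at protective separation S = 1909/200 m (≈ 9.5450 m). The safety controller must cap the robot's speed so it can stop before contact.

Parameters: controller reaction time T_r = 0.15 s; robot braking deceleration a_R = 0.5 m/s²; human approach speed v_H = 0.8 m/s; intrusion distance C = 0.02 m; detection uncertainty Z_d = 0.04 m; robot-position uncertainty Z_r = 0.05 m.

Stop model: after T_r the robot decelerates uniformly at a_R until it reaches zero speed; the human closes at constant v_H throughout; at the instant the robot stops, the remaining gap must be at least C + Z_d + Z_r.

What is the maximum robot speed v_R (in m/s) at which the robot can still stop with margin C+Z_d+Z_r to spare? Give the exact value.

v_R_max = 23/10 m/s = 2.3000 m/s

quadratic (1)·v² + (7/4)·v + (-1863/200) = 0
  disc = (7/4)² − 4·(1)·(-1863/200) = 16129/400 ; √disc = 127/20
  v_R = (−(7/4) + 127/20) / (2·(1)) = 23/10 m/s
check:
stop time T_s = (23/10)/(1/2) = 4.6000 s
robot in T_r: 2.3000·0.1500 = 0.3450 m
robot covers 2.3000·4.6000 − ½·0.5000·4.6000² = 5.2900 m while stopping
person approaches 0.8000·(0.1500+4.6000) = 3.8000 m
margins: 0.0200+0.0400+0.0500 = 0.1100 m
sum ≈ 0.3450+5.2900+3.8000+0.1100 ≈ 9.5450 m = S ✓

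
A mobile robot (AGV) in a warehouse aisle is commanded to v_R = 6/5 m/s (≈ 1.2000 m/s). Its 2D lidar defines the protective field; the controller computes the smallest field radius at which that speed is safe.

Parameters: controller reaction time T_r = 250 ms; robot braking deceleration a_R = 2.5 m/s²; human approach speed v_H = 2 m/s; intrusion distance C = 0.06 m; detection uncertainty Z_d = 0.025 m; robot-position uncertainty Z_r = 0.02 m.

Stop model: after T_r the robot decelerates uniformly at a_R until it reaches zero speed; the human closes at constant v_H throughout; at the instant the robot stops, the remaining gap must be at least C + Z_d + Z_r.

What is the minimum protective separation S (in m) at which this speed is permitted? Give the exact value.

stop time T_s = (6/5)/(5/2) = 0.4800 s
robot covers v_R·T_r = 1.2000·0.2500 = 0.3000 m before braking
braking distance = 1.2000²/(2·2.5000) = 0.2880 m
human over T_r+T_s: 2.0000·(0.2500+0.4800) = 1.4600 m
residual clearance needed = 0.0600+0.0250+0.0200 = 0.1050 m
S_min ≈ 0.3000+0.2880+1.4600+0.1050  ⇒  S_min = 2153/1000 m

S_min = 2153/1000 m = 2.1530 m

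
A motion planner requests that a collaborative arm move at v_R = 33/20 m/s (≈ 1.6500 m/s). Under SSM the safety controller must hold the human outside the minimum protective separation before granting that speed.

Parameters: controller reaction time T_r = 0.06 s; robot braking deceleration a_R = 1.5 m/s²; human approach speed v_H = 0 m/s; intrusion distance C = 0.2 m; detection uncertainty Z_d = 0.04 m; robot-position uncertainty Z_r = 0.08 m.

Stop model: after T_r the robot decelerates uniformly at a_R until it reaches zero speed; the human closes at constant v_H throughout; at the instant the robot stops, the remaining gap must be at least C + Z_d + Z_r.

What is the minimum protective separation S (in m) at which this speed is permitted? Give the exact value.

stop time T_s = (33/20)/(3/2) = 1.1000 s
robot covers v_R·T_r = 1.6500·0.0600 = 0.0990 m before braking
braking distance = 1.6500²/(2·1.5000) = 0.9075 m
human over T_r+T_s: 0.0000·(0.0600+1.1000) = 0.0000 m
C+Z_d+Z_r = 0.2000+0.0400+0.0800 = 0.3200 m
S_min ≈ 0.0990+0.9075+0.0000+0.3200  ⇒  S_min = 2653/2000 m

S_min = 2653/2000 m = 1.3265 m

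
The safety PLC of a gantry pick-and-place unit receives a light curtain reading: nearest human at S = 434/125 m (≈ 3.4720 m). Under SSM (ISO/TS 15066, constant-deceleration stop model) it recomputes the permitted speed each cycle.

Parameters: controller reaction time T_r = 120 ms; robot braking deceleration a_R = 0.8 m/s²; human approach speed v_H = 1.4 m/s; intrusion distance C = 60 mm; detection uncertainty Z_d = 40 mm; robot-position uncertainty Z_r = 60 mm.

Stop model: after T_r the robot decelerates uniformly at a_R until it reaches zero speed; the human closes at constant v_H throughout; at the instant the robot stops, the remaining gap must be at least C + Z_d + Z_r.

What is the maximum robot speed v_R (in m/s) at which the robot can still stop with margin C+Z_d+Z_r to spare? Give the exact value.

collect terms ⇒ (5/8)·v_R² + (187/100)·v_R + (-393/125) = 0
  disc = (187/100)² − 4·(5/8)·(-393/125) = 113569/10000 ; √disc = 337/100
  v_R = (−(187/100) + 337/100) / (2·(5/8)) = 6/5 m/s
check:
T_s = v_R/a_R = (6/5)/(4/5) = 1.5000 s
robot covers v_R·T_r = 1.2000·0.1200 = 0.1440 m before braking
braking distance = 1.2000²/(2·0.8000) = 0.9000 m
person approaches 1.4000·(0.1200+1.5000) = 2.2680 m
C+Z_d+Z_r = 0.0600+0.0400+0.0600 = 0.1600 m
sum ≈ 0.1440+0.9000+2.2680+0.1600 ≈ 3.4720 m = S ✓

v_R_max = 6/5 m/s = 1.2000 m/s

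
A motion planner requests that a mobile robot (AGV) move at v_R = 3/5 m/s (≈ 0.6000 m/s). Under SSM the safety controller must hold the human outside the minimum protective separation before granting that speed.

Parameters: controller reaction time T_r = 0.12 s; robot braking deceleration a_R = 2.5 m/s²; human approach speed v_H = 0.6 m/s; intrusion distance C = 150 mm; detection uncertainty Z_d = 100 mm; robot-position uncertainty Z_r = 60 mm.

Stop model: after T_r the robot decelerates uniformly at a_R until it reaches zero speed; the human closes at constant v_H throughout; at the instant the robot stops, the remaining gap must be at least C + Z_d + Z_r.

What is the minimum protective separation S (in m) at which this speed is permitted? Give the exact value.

S_min = 67/100 m = 0.6700 m

stop time T_s = (3/5)/(5/2) = 0.2400 s
robot covers v_R·T_r = 0.6000·0.1200 = 0.0720 m before braking
robot covers 0.6000·0.2400 − ½·2.5000·0.2400² = 0.0720 m while stopping
human closes 0.6000·0.3600 = 0.2160 m
residual clearance needed = 0.1500+0.1000+0.0600 = 0.3100 m
S_min ≈ 0.0720+0.0720+0.2160+0.3100  ⇒  S_min = 67/100 m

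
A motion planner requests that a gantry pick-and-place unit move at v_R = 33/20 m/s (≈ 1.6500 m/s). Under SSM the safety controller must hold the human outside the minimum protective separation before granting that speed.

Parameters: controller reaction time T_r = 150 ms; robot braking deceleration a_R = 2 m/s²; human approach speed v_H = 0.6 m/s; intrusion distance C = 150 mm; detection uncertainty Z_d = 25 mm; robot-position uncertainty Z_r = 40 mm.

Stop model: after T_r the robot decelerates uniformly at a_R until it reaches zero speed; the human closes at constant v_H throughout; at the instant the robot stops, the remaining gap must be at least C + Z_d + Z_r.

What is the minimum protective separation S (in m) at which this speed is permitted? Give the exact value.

S_min = 553/320 m = 1.7281 m

braking lasts T_s = (33/20)/2 = 0.8250 s
robot covers v_R·T_r = 1.6500·0.1500 = 0.2475 m before braking
robot under decel: 1.6500²/(2·2.0000) = 0.6806 m
human over T_r+T_s: 0.6000·(0.1500+0.8250) = 0.5850 m
margins: 0.1500+0.0250+0.0400 = 0.2150 m
S_min ≈ 0.2475+0.6806+0.5850+0.2150  ⇒  S_min = 553/320 m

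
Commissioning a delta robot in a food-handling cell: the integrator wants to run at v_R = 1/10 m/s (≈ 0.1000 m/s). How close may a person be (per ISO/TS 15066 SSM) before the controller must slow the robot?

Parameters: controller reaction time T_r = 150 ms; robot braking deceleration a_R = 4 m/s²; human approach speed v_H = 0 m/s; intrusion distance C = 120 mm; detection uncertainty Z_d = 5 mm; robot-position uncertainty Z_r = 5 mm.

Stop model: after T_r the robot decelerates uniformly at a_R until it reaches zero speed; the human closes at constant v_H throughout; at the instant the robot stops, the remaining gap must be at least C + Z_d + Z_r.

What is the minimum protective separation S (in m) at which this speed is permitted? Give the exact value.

S_min = 117/800 m = 0.1462 m

braking lasts T_s = (1/10)/4 = 0.0250 s
reaction-phase robot travel = 0.1000·0.1500 = 0.0150 m
robot covers 0.1000·0.0250 − ½·4.0000·0.0250² = 0.0013 m while stopping
person approaches 0.0000·(0.1500+0.0250) = 0.0000 m
residual clearance needed = 0.1200+0.0050+0.0050 = 0.1300 m
S_min ≈ 0.0150+0.0013+0.0000+0.1300  ⇒  S_min = 117/800 m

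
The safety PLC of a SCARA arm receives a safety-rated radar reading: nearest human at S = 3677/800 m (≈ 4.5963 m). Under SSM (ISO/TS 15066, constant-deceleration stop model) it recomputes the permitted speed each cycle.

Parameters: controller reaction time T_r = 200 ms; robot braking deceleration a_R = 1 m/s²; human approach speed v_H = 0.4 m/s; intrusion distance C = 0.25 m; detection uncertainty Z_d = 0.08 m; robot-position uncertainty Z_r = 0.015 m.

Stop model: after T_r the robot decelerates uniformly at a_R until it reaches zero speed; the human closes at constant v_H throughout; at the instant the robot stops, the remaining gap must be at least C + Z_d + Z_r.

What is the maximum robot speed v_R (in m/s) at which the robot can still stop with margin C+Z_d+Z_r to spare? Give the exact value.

v_R_max = 47/20 m/s = 2.3500 m/s

collect terms ⇒ (1/2)·v_R² + (3/5)·v_R + (-3337/800) = 0
  disc = (3/5)² − 4·(1/2)·(-3337/800) = 3481/400 ; √disc = 59/20
  v_R = (−(3/5) + 59/20) / (2·(1/2)) = 47/20 m/s
check:
braking lasts T_s = (47/20)/1 = 2.3500 s
reaction-phase robot travel = 2.3500·0.2000 = 0.4700 m
robot covers 2.3500·2.3500 − ½·1.0000·2.3500² = 2.7612 m while stopping
person approaches 0.4000·(0.2000+2.3500) = 1.0200 m
C+Z_d+Z_r = 0.2500+0.0800+0.0150 = 0.3450 m
sum ≈ 0.4700+2.7612+1.0200+0.3450 ≈ 4.5963 m = S ✓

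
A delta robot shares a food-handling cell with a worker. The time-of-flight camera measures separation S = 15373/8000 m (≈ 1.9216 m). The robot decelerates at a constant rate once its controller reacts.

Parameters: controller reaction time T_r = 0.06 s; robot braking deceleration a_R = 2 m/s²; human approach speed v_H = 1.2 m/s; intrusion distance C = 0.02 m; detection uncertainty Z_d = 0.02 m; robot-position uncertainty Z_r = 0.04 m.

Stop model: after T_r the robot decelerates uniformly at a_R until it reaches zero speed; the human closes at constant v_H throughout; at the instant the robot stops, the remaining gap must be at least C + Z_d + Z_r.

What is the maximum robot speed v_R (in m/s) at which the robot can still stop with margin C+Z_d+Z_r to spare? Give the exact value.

at the boundary: (1/4)·v² + (33/50)·v + (-14157/8000) = 0
  disc = (33/50)² − 4·(1/4)·(-14157/8000) = 88209/40000 ; √disc = 297/200
  v_R = (−(33/50) + 297/200) / (2·(1/4)) = 33/20 m/s
check:
T_s = v_R/a_R = (33/20)/2 = 0.8250 s
robot in T_r: 1.6500·0.0600 = 0.0990 m
braking distance = 1.6500²/(2·2.0000) = 0.6806 m
person approaches 1.2000·(0.0600+0.8250) = 1.0620 m
margins: 0.0200+0.0200+0.0400 = 0.0800 m
sum ≈ 0.0990+0.6806+1.0620+0.0800 ≈ 1.9216 m = S ✓

v_R_max = 33/20 m/s = 1.6500 m/s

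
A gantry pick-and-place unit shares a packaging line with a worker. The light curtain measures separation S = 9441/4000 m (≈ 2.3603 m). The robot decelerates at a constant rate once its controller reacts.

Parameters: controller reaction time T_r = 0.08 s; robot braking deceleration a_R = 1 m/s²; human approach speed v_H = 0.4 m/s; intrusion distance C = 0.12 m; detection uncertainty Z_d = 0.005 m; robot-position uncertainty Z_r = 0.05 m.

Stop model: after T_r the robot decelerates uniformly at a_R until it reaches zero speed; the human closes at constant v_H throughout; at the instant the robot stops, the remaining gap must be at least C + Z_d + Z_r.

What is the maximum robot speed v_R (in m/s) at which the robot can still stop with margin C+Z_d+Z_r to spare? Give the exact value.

v_R_max = 33/20 m/s = 1.6500 m/s

collect terms ⇒ (1/2)·v_R² + (12/25)·v_R + (-8613/4000) = 0
  disc = (12/25)² − 4·(1/2)·(-8613/4000) = 45369/10000 ; √disc = 213/100
  v_R = (−(12/25) + 213/100) / (2·(1/2)) = 33/20 m/s
check:
stop time T_s = (33/20)/1 = 1.6500 s
reaction-phase robot travel = 1.6500·0.0800 = 0.1320 m
robot covers 1.6500·1.6500 − ½·1.0000·1.6500² = 1.3613 m while stopping
human over T_r+T_s: 0.4000·(0.0800+1.6500) = 0.6920 m
margins: 0.1200+0.0050+0.0500 = 0.1750 m
sum ≈ 0.1320+1.3613+0.6920+0.1750 ≈ 2.3603 m = S ✓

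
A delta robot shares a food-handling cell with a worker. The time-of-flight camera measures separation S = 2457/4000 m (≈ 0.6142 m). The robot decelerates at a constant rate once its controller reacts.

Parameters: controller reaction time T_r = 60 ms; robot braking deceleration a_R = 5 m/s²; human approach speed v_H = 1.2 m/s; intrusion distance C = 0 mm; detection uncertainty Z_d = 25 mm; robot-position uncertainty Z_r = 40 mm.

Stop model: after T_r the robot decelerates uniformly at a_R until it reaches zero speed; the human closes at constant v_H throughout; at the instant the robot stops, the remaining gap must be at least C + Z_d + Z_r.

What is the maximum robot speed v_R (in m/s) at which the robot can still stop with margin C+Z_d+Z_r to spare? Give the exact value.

v_R_max = 23/20 m/s = 1.1500 m/s

at the boundary: (1/10)·v² + (3/10)·v + (-1909/4000) = 0
  disc = (3/10)² − 4·(1/10)·(-1909/4000) = 2809/10000 ; √disc = 53/100
  v_R = (−(3/10) + 53/100) / (2·(1/10)) = 23/20 m/s
check:
stop time T_s = (23/20)/5 = 0.2300 s
robot in T_r: 1.1500·0.0600 = 0.0690 m
robot under decel: 1.1500²/(2·5.0000) = 0.1323 m
person approaches 1.2000·(0.0600+0.2300) = 0.3480 m
C+Z_d+Z_r = 0.0000+0.0250+0.0400 = 0.0650 m
sum ≈ 0.0690+0.1323+0.3480+0.0650 ≈ 0.6142 m = S ✓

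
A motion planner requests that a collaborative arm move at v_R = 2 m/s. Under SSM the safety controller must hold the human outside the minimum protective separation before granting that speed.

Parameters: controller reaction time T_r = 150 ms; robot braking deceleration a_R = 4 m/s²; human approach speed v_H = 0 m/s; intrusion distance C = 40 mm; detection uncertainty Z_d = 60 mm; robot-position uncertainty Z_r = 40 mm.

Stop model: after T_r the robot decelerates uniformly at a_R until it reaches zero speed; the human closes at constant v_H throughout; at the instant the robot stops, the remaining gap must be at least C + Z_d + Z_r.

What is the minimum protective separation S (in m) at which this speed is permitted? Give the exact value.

S_min = 47/50 m = 0.9400 m

braking lasts T_s = 2/4 = 0.5000 s
reaction-phase robot travel = 2.0000·0.1500 = 0.3000 m
braking distance = 2.0000²/(2·4.0000) = 0.5000 m
human over T_r+T_s: 0.0000·(0.1500+0.5000) = 0.0000 m
residual clearance needed = 0.0400+0.0600+0.0400 = 0.1400 m
S_min ≈ 0.3000+0.5000+0.0000+0.1400  ⇒  S_min = 47/50 m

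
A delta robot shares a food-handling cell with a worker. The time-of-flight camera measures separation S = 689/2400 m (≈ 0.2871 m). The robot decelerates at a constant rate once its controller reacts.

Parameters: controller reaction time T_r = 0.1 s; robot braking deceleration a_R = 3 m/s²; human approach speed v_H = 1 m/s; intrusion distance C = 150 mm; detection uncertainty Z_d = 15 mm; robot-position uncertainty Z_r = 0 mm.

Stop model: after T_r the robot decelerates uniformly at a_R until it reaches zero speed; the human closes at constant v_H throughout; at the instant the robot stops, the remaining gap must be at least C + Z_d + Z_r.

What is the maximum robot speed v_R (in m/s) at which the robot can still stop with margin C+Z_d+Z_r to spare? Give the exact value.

v_R_max = 1/20 m/s = 0.0500 m/s

at the boundary: (1/6)·v² + (13/30)·v + (-53/2400) = 0
  disc = (13/30)² − 4·(1/6)·(-53/2400) = 81/400 ; √disc = 9/20
  v_R = (−(13/30) + 9/20) / (2·(1/6)) = 1/20 m/s
check:
T_s = v_R/a_R = (1/20)/3 = 0.0167 s
robot covers v_R·T_r = 0.0500·0.1000 = 0.0050 m before braking
robot under decel: 0.0500²/(2·3.0000) = 0.0004 m
human over T_r+T_s: 1.0000·(0.1000+0.0167) = 0.1167 m
margins: 0.1500+0.0150+0.0000 = 0.1650 m
sum ≈ 0.0050+0.0004+0.1167+0.1650 ≈ 0.2871 m = S ✓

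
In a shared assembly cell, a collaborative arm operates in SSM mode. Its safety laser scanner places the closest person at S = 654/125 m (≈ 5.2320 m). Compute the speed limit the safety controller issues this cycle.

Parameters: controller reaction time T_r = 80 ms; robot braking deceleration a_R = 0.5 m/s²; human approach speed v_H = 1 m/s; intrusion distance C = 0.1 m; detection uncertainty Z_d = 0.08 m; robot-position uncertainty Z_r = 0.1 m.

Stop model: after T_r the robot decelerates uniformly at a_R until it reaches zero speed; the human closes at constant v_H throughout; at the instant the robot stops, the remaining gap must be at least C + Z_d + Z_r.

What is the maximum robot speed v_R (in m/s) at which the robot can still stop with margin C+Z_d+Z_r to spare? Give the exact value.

v_R_max = 7/5 m/s = 1.4000 m/s

quadratic (1)·v² + (52/25)·v + (-609/125) = 0
  disc = (52/25)² − 4·(1)·(-609/125) = 14884/625 ; √disc = 122/25
  v_R = (−(52/25) + 122/25) / (2·(1)) = 7/5 m/s
check:
stop time T_s = (7/5)/(1/2) = 2.8000 s
reaction-phase robot travel = 1.4000·0.0800 = 0.1120 m
robot covers 1.4000·2.8000 − ½·0.5000·2.8000² = 1.9600 m while stopping
person approaches 1.0000·(0.0800+2.8000) = 2.8800 m
residual clearance needed = 0.1000+0.0800+0.1000 = 0.2800 m
sum ≈ 0.1120+1.9600+2.8800+0.2800 ≈ 5.2320 m = S ✓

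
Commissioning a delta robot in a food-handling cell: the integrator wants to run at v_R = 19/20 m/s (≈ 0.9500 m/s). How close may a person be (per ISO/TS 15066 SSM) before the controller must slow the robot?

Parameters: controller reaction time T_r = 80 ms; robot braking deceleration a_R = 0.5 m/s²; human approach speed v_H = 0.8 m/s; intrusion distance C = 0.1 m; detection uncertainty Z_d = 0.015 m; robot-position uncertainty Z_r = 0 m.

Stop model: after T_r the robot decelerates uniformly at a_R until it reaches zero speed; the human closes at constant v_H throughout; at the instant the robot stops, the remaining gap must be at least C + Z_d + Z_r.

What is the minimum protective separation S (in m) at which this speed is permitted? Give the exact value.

braking lasts T_s = (19/20)/(1/2) = 1.9000 s
robot covers v_R·T_r = 0.9500·0.0800 = 0.0760 m before braking
braking distance = 0.9500²/(2·0.5000) = 0.9025 m
human closes 0.8000·1.9800 = 1.5840 m
C+Z_d+Z_r = 0.1000+0.0150+0.0000 = 0.1150 m
S_min ≈ 0.0760+0.9025+1.5840+0.1150  ⇒  S_min = 1071/400 m

S_min = 1071/400 m = 2.6775 m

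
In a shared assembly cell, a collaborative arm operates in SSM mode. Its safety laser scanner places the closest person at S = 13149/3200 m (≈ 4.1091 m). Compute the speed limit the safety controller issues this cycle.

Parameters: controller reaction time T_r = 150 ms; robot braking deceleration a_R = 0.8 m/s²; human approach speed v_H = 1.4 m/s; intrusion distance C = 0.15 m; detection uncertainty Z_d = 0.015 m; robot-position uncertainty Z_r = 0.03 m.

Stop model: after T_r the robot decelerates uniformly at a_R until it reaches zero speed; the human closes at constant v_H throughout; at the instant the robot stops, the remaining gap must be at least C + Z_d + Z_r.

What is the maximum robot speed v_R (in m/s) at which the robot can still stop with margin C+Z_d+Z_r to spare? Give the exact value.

collect terms ⇒ (5/8)·v_R² + (19/10)·v_R + (-11853/3200) = 0
  disc = (19/10)² − 4·(5/8)·(-11853/3200) = 82369/6400 ; √disc = 287/80
  v_R = (−(19/10) + 287/80) / (2·(5/8)) = 27/20 m/s
check:
stop time T_s = (27/20)/(4/5) = 1.6875 s
robot in T_r: 1.3500·0.1500 = 0.2025 m
robot covers 1.3500·1.6875 − ½·0.8000·1.6875² = 1.1391 m while stopping
human closes 1.4000·1.8375 = 2.5725 m
C+Z_d+Z_r = 0.1500+0.0150+0.0300 = 0.1950 m
sum ≈ 0.2025+1.1391+2.5725+0.1950 ≈ 4.1091 m = S ✓

v_R_max = 27/20 m/s = 1.3500 m/s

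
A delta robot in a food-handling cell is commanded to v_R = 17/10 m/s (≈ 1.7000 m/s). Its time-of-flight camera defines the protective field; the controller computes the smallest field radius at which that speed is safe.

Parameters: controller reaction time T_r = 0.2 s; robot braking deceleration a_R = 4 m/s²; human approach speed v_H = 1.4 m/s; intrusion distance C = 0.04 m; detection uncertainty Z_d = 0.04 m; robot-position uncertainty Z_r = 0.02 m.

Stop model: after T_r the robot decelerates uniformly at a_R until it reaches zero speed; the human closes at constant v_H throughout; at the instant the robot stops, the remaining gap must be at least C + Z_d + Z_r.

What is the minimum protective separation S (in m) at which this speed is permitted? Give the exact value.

T_s = v_R/a_R = (17/10)/4 = 0.4250 s
robot covers v_R·T_r = 1.7000·0.2000 = 0.3400 m before braking
braking distance = 1.7000²/(2·4.0000) = 0.3613 m
human closes 1.4000·0.6250 = 0.8750 m
residual clearance needed = 0.0400+0.0400+0.0200 = 0.1000 m
S_min ≈ 0.3400+0.3613+0.8750+0.1000  ⇒  S_min = 1341/800 m

S_min = 1341/800 m = 1.6763 m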